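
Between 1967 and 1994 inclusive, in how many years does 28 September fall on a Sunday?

4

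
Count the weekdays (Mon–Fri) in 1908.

262

1 January 1908 is a Wednesday.
From 1 January 1908 to 31 December 1908 is 366 days inclusive.
366 = 7 × 52 + 2, so there are 52 full weeks plus 2 extra days.
Each full week contributes 5 weekdays (Mon–Fri): 52 × 5 = 260.
The 2 extra days are Wednesday, Thursday — 2 of them qualify.
Total: 260 + 2 = 262.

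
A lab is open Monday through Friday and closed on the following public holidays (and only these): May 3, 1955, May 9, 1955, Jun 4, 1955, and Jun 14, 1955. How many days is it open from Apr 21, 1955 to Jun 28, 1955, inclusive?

46 business days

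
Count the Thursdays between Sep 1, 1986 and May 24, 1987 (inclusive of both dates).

38 Thursdays

Sep 1, 1986 is a Monday.
That's 266 days from start to end, counting both.
266 = 7 × 38, so the span is exactly 38 full weeks.
Each full week contributes one Thursday: 38 so far.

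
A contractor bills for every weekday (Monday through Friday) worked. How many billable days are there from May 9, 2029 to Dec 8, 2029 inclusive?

153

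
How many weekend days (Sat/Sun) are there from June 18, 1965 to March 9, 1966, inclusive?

June 18, 1965 is a Friday.
That's 265 days from start to end, counting both.
265 = 7 × 37 + 6, so there are 37 full weeks plus 6 extra days.
Each full week contributes 2 weekend days (Sat, Sun): 37 × 2 = 74.
The 6 extra days are Friday, Saturday, Sunday, Monday, Tuesday, Wednesday — 2 of them qualify.
Total: 74 + 2 = 76.

76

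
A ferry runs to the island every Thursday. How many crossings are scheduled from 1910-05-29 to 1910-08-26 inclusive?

13 Thursdays

1910-05-29 is a Sunday.
From 1910-05-29 to 1910-08-26 is 90 days inclusive.
90 = 7 × 12 + 6, so there are 12 full weeks plus 6 extra days.
Each full week contributes one Thursday: 12 so far.
The 6 extra days are Sun, Mon, Tue, Wed, Thu, Fri — 1 of them qualifies.
Total: 12 + 1 = 13.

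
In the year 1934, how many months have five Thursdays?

A month has five Thursdays exactly when Thursday falls within its first (length − 28) days.
Jan: 31 days, starts Mon → 5 of Mon, Tue, Wed
Feb: 28 days, starts Thu → 5 of (none)
Mar: 31 days, starts Thu → 5 of Thu, Fri, Sat ✓
Apr: 30 days, starts Sun → 5 of Sun, Mon
May: 31 days, starts Tue → 5 of Tue, Wed, Thu ✓
Jun: 30 days, starts Fri → 5 of Fri, Sat
Jul: 31 days, starts Sun → 5 of Sun, Mon, Tue
Aug: 31 days, starts Wed → 5 of Wed, Thu, Fri ✓
Sep: 30 days, starts Sat → 5 of Sat, Sun
Oct: 31 days, starts Mon → 5 of Mon, Tue, Wed
Nov: 30 days, starts Thu → 5 of Thu, Fri ✓
Dec: 31 days, starts Sat → 5 of Sat, Sun, Mon
Months with five Thursdays: Mar, May, Aug, Nov.

4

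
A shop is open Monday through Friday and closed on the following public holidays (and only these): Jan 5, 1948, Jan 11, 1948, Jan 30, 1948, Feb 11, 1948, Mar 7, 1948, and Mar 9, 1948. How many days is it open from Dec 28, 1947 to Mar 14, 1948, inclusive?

51 business days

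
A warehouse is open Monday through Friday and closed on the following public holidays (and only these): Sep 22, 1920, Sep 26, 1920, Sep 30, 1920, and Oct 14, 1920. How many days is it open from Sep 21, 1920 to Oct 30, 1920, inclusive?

26

Sep 21, 1920 is a Tuesday.
From Sep 21, 1920 to Oct 30, 1920 is 40 days inclusive.
40 = 7 × 5 + 5, so there are 5 full weeks plus 5 extra days.
Each full week contributes 5 weekdays (Mon–Fri): 5 × 5 = 25.
The 5 extra days are Tuesday, Wednesday, Thursday, Friday, Saturday — 4 of them qualify.
Total: 25 + 4 = 29.
Holidays: Sep 22, 1920 (Wed); Sep 26, 1920 (Sun); Sep 30, 1920 (Thu); Oct 14, 1920 (Thu).
3 of the 4 holidays fall on weekdays; the rest are weekends and were already excluded.
Business days: 29 − 3 = 26.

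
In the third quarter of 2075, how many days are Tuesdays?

13

2075-07-01 is a Monday.
The range spans 92 days (inclusive of both endpoints).
92 = 7 × 13 + 1, so there are 13 full weeks plus 1 extra day.
Each full week contributes one Tuesday: 13 so far.
The 1 extra day is Monday — none qualify.
Total: 13 + 0 = 13.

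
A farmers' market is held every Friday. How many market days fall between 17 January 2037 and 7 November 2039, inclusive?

146

17 January 2037 is a Saturday.
The range spans 1025 days (inclusive of both endpoints).
1025 = 7 × 146 + 3, so there are 146 full weeks plus 3 extra days.
Each full week contributes one Friday: 146 so far.
The 3 extra days are Saturday, Sunday, Monday — none qualify.
Total: 146 + 0 = 146.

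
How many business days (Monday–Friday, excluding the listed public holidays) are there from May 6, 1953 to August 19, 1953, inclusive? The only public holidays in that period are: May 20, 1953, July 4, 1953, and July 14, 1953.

74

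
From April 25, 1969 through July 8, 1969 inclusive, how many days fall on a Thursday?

10 Thursdays

April 25, 1969 is a Friday.
That's 75 days from start to end, counting both.
75 = 7 × 10 + 5, so there are 10 full weeks plus 5 extra days.
Each full week contributes one Thursday: 10 so far.
The 5 extra days are Fri, Sat, Sun, Mon, Tue — none qualify.
Total: 10 + 0 = 10.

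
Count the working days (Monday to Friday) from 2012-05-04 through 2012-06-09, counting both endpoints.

26

2012-05-04 is a Friday.
That's 37 days from start to end, counting both.
37 = 7 × 5 + 2, so there are 5 full weeks plus 2 extra days.
Each full week contributes 5 weekdays (Mon–Fri): 5 × 5 = 25.
The 2 extra days are Friday, Saturday — 1 of them qualifies.
Total: 25 + 1 = 26.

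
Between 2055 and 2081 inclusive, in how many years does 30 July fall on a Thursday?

Day of week of July 30 in each year:
2055: Fri, 2056: Sun, 2057: Mon, 2058: Tue, 2059: Wed, 2060: Fri, 2061: Sat, 2062: Sun, 2063: Mon, 2064: Wed, 2065: Thu ✓, 2066: Fri, 2067: Sat, 2068: Mon, 2069: Tue, 2070: Wed, 2071: Thu ✓, 2072: Sat, 2073: Sun, 2074: Mon, 2075: Tue, 2076: Thu ✓, 2077: Fri, 2078: Sat, 2079: Sun, 2080: Tue, 2081: Wed
Thursdays: 2065, 2071, 2076.

3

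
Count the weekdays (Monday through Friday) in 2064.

Jan 1, 2064 is a Tuesday.
From Jan 1, 2064 to Dec 31, 2064 is 366 days inclusive.
366 = 7 × 52 + 2, so there are 52 full weeks plus 2 extra days.
Each full week contributes 5 weekdays (Mon–Fri): 52 × 5 = 260.
The 2 extra days are Tuesday, Wednesday — 2 of them qualify.
Total: 260 + 2 = 262.

262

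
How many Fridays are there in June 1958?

4

1958-06-01 is a Sunday.
That's 30 days from start to end, counting both.
30 = 7 × 4 + 2, so there are 4 full weeks plus 2 extra days.
Each full week contributes one Friday: 4 so far.
The 2 extra days are Sunday, Monday — none qualify.
Total: 4 + 0 = 4.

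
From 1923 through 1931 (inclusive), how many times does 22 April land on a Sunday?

Day of week of April 22 in each year:
1923: Sun ✓, 1924: Tue, 1925: Wed, 1926: Thu, 1927: Fri, 1928: Sun ✓, 1929: Mon, 1930: Tue, 1931: Wed
Sundays: 1923, 1928.

2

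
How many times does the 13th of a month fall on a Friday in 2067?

1

The 13th falls on a Friday when the month's 13th has weekday Fri.
Jan 13 is Thu; Feb 13 is Sun; Mar 13 is Sun; Apr 13 is Wed; May 13 is Fri ✓; Jun 13 is Mon; Jul 13 is Wed; Aug 13 is Sat; Sep 13 is Tue; Oct 13 is Thu; Nov 13 is Sun; Dec 13 is Tue.
Friday the 13ths: May.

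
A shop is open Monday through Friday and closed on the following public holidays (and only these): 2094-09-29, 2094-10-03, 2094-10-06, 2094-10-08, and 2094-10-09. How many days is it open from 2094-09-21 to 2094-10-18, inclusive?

2094-09-21 is a Tuesday.
From 2094-09-21 to 2094-10-18 is 28 days inclusive.
28 = 7 × 4, so the span is exactly 4 full weeks.
Each full week contributes 5 weekdays (Mon–Fri): 4 × 5 = 20.
Total: 20.
Holidays: 2094-09-29 (Wed); 2094-10-03 (Sun); 2094-10-06 (Wed); 2094-10-08 (Fri); 2094-10-09 (Sat).
3 of the 5 holidays fall on weekdays; the rest are weekends and were already excluded.
Business days: 20 − 3 = 17.

17 working days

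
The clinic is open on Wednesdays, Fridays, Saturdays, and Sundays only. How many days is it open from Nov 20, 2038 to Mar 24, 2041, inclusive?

490

Nov 20, 2038 is a Saturday.
That's 856 days from start to end, counting both.
856 = 7 × 122 + 2, so there are 122 full weeks plus 2 extra days.
Each full week contributes 4 days from the set (Wed, Fri, Sat, Sun): 122 × 4 = 488.
The 2 extra days are Sat, Sun — 2 of them qualify.
Total: 488 + 2 = 490.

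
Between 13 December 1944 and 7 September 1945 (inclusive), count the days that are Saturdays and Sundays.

13 December 1944 is a Wednesday.
That's 269 days from start to end, counting both.
269 = 7 × 38 + 3, so there are 38 full weeks plus 3 extra days.
Each full week contributes 2 days from the set (Sat, Sun): 38 × 2 = 76.
The 3 extra days are Wednesday, Thursday, Friday — none qualify.
Total: 76 + 0 = 76.

76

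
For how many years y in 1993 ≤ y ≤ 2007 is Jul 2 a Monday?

Day of week of July 2 in each year:
1993: Fri, 1994: Sat, 1995: Sun, 1996: Tue, 1997: Wed, 1998: Thu, 1999: Fri, 2000: Sun, 2001: Mon ✓, 2002: Tue, 2003: Wed, 2004: Fri, 2005: Sat, 2006: Sun, 2007: Mon ✓
Mondays: 2001, 2007.

2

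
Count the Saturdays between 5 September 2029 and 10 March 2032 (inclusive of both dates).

131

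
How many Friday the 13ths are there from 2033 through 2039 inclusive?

11

Friday-the-13ths by year:
2033: May
2034: Jan, Oct
2035: Apr, Jul
2036: Jun
2037: Feb, Mar, Nov
2038: Aug
2039: May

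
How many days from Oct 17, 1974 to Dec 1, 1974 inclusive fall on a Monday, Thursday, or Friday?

20

Oct 17, 1974 is a Thursday.
That's 46 days from start to end, counting both.
46 = 7 × 6 + 4, so there are 6 full weeks plus 4 extra days.
Each full week contributes 3 days from the set (Mon, Thu, Fri): 6 × 3 = 18.
The 4 extra days are Thursday, Friday, Saturday, Sunday — 2 of them qualify.
Total: 18 + 2 = 20.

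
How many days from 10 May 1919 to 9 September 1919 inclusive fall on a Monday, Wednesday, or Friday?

52

10 May 1919 is a Saturday.
That's 123 days from start to end, counting both.
123 = 7 × 17 + 4, so there are 17 full weeks plus 4 extra days.
Each full week contributes 3 days from the set (Mon, Wed, Fri): 17 × 3 = 51.
The 4 extra days are Saturday, Sunday, Monday, Tuesday — 1 of them qualifies.
Total: 51 + 1 = 52.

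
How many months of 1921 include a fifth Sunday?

A month has five Sundays exactly when Sunday falls within its first (length − 28) days.
Jan: 31 days, starts Sat → 5 of Sat, Sun, Mon ✓
Feb: 28 days, starts Tue → 5 of (none)
Mar: 31 days, starts Tue → 5 of Tue, Wed, Thu
Apr: 30 days, starts Fri → 5 of Fri, Sat
May: 31 days, starts Sun → 5 of Sun, Mon, Tue ✓
Jun: 30 days, starts Wed → 5 of Wed, Thu
Jul: 31 days, starts Fri → 5 of Fri, Sat, Sun ✓
Aug: 31 days, starts Mon → 5 of Mon, Tue, Wed
Sep: 30 days, starts Thu → 5 of Thu, Fri
Oct: 31 days, starts Sat → 5 of Sat, Sun, Mon ✓
Nov: 30 days, starts Tue → 5 of Tue, Wed
Dec: 31 days, starts Thu → 5 of Thu, Fri, Sat
Months with five Sundays: Jan, May, Jul, Oct.

4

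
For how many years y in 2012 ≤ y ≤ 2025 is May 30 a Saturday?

2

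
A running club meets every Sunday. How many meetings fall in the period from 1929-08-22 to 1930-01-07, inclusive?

1929-08-22 is a Thursday.
The range spans 139 days (inclusive of both endpoints).
139 = 7 × 19 + 6, so there are 19 full weeks plus 6 extra days.
Each full week contributes one Sunday: 19 so far.
The 6 extra days are Thursday, Friday, Saturday, Sunday, Monday, Tuesday — 1 of them qualifies.
Total: 19 + 1 = 20.

20 Sundays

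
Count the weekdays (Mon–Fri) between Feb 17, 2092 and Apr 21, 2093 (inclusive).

307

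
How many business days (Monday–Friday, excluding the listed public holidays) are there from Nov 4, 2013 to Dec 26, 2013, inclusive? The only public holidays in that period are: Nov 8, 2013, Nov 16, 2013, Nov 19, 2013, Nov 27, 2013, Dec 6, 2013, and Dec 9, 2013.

Nov 4, 2013 is a Monday.
That's 53 days from start to end, counting both.
53 = 7 × 7 + 4, so there are 7 full weeks plus 4 extra days.
Each full week contributes 5 weekdays (Mon–Fri): 7 × 5 = 35.
The 4 extra days are Monday, Tuesday, Wednesday, Thursday — 4 of them qualify.
Total: 35 + 4 = 39.
Holidays: Nov 8, 2013 (Fri); Nov 16, 2013 (Sat); Nov 19, 2013 (Tue); Nov 27, 2013 (Wed); Dec 6, 2013 (Fri); Dec 9, 2013 (Mon).
5 of the 6 holidays fall on weekdays; the rest are weekends and were already excluded.
Business days: 39 − 5 = 34.

34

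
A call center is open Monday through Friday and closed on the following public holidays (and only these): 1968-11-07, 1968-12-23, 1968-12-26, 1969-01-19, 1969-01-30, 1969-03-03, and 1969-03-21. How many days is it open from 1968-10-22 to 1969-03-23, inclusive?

103 working days

1968-10-22 is a Tuesday.
From 1968-10-22 to 1969-03-23 is 153 days inclusive.
153 = 7 × 21 + 6, so there are 21 full weeks plus 6 extra days.
Each full week contributes 5 weekdays (Mon–Fri): 21 × 5 = 105.
The 6 extra days are Tuesday, Wednesday, Thursday, Friday, Saturday, Sunday — 4 of them qualify.
Total: 105 + 4 = 109.
Holidays: 1968-11-07 (Thu); 1968-12-23 (Mon); 1968-12-26 (Thu); 1969-01-19 (Sun); 1969-01-30 (Thu); 1969-03-03 (Mon); 1969-03-21 (Fri).
6 of the 7 holidays fall on weekdays; the rest are weekends and were already excluded.
Business days: 109 − 6 = 103.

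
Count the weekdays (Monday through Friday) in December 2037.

1 December 2037 is a Tuesday.
From 1 December 2037 to 31 December 2037 is 31 days inclusive.
31 = 7 × 4 + 3, so there are 4 full weeks plus 3 extra days.
Each full week contributes 5 weekdays (Mon–Fri): 4 × 5 = 20.
The 3 extra days are Tuesday, Wednesday, Thursday — 3 of them qualify.
Total: 20 + 3 = 23.

23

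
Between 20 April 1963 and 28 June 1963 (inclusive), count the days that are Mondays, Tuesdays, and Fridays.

30

20 April 1963 is a Saturday.
That's 70 days from start to end, counting both.
70 = 7 × 10, so the span is exactly 10 full weeks.
Each full week contributes 3 days from the set (Mon, Tue, Fri): 10 × 3 = 30.
Total: 30.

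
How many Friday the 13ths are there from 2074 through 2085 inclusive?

20

Friday-the-13ths by year:
2074: Apr, Jul
2075: Sep, Dec
2076: Mar, Nov
2077: Aug
2078: May
2079: Jan, Oct
2080: Sep, Dec
2081: Jun
2082: Feb, Mar, Nov
2083: Aug
2084: Oct
2085: Apr, Jul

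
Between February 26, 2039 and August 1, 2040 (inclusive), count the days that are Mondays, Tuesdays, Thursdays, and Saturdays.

299

February 26, 2039 is a Saturday.
From February 26, 2039 to August 1, 2040 is 523 days inclusive.
523 = 7 × 74 + 5, so there are 74 full weeks plus 5 extra days.
Each full week contributes 4 days from the set (Mon, Tue, Thu, Sat): 74 × 4 = 296.
The 5 extra days are Saturday, Sunday, Monday, Tuesday, Wednesday — 3 of them qualify.
Total: 296 + 3 = 299.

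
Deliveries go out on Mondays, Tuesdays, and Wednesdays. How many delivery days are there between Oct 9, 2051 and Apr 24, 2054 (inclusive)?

Oct 9, 2051 is a Monday.
The range spans 929 days (inclusive of both endpoints).
929 = 7 × 132 + 5, so there are 132 full weeks plus 5 extra days.
Each full week contributes 3 days from the set (Mon, Tue, Wed): 132 × 3 = 396.
The 5 extra days are Monday, Tuesday, Wednesday, Thursday, Friday — 3 of them qualify.
Total: 396 + 3 = 399.

399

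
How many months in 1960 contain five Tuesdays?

A month has five Tuesdays exactly when Tuesday falls within its first (length − 28) days.
Jan: 31 days, starts Fri → 5 of Fri, Sat, Sun
Feb: 29 days, starts Mon → 5 of Mon
Mar: 31 days, starts Tue → 5 of Tue, Wed, Thu ✓
Apr: 30 days, starts Fri → 5 of Fri, Sat
May: 31 days, starts Sun → 5 of Sun, Mon, Tue ✓
Jun: 30 days, starts Wed → 5 of Wed, Thu
Jul: 31 days, starts Fri → 5 of Fri, Sat, Sun
Aug: 31 days, starts Mon → 5 of Mon, Tue, Wed ✓
Sep: 30 days, starts Thu → 5 of Thu, Fri
Oct: 31 days, starts Sat → 5 of Sat, Sun, Mon
Nov: 30 days, starts Tue → 5 of Tue, Wed ✓
Dec: 31 days, starts Thu → 5 of Thu, Fri, Sat
Months with five Tuesdays: Mar, May, Aug, Nov.

4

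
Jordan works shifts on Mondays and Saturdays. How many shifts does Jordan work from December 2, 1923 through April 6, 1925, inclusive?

December 2, 1923 is a Sunday.
From December 2, 1923 to April 6, 1925 is 492 days inclusive.
492 = 7 × 70 + 2, so there are 70 full weeks plus 2 extra days.
Each full week contributes 2 days from the set (Mon, Sat): 70 × 2 = 140.
The 2 extra days are Sun, Mon — 1 of them qualifies.
Total: 140 + 1 = 141.

141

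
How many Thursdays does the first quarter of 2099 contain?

13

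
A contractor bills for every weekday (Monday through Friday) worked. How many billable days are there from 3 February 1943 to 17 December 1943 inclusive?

3 February 1943 is a Wednesday.
From 3 February 1943 to 17 December 1943 is 318 days inclusive.
318 = 7 × 45 + 3, so there are 45 full weeks plus 3 extra days.
Each full week contributes 5 weekdays (Mon–Fri): 45 × 5 = 225.
The 3 extra days are Wednesday, Thursday, Friday — 3 of them qualify.
Total: 225 + 3 = 228.

228 weekdays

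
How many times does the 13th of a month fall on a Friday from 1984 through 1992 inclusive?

Friday-the-13ths by year:
1984: Jan, Apr, Jul
1985: Sep, Dec
1986: Jun
1987: Feb, Mar, Nov
1988: May
1989: Jan, Oct
1990: Apr, Jul
1991: Sep, Dec
1992: Mar, Nov

18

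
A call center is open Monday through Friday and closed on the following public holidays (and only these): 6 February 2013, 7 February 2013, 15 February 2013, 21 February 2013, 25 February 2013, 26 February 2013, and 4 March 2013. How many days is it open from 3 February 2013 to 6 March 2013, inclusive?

3 February 2013 is a Sunday.
From 3 February 2013 to 6 March 2013 is 32 days inclusive.
32 = 7 × 4 + 4, so there are 4 full weeks plus 4 extra days.
Each full week contributes 5 weekdays (Mon–Fri): 4 × 5 = 20.
The 4 extra days are Sunday, Monday, Tuesday, Wednesday — 3 of them qualify.
Total: 20 + 3 = 23.
Holidays: 6 February 2013 (Wed); 7 February 2013 (Thu); 15 February 2013 (Fri); 21 February 2013 (Thu); 25 February 2013 (Mon); 26 February 2013 (Tue); 4 March 2013 (Mon).
All 7 holidays fall on weekdays, so subtract 7.
Business days: 23 − 7 = 16.

16 business days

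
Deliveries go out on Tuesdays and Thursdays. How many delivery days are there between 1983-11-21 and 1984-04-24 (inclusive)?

1983-11-21 is a Monday.
That's 156 days from start to end, counting both.
156 = 7 × 22 + 2, so there are 22 full weeks plus 2 extra days.
Each full week contributes 2 days from the set (Tue, Thu): 22 × 2 = 44.
The 2 extra days are Monday, Tuesday — 1 of them qualifies.
Total: 44 + 1 = 45.

45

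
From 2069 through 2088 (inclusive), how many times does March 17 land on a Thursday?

2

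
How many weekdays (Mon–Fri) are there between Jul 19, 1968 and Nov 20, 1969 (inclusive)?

350

Jul 19, 1968 is a Friday.
The range spans 490 days (inclusive of both endpoints).
490 = 7 × 70, so the span is exactly 70 full weeks.
Each full week contributes 5 weekdays (Mon–Fri): 70 × 5 = 350.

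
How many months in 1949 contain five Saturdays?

5

A month has five Saturdays exactly when Saturday falls within its first (length − 28) days.
Jan: 31 days, starts Sat → 5 of Sat, Sun, Mon ✓
Feb: 28 days, starts Tue → 5 of (none)
Mar: 31 days, starts Tue → 5 of Tue, Wed, Thu
Apr: 30 days, starts Fri → 5 of Fri, Sat ✓
May: 31 days, starts Sun → 5 of Sun, Mon, Tue
Jun: 30 days, starts Wed → 5 of Wed, Thu
Jul: 31 days, starts Fri → 5 of Fri, Sat, Sun ✓
Aug: 31 days, starts Mon → 5 of Mon, Tue, Wed
Sep: 30 days, starts Thu → 5 of Thu, Fri
Oct: 31 days, starts Sat → 5 of Sat, Sun, Mon ✓
Nov: 30 days, starts Tue → 5 of Tue, Wed
Dec: 31 days, starts Thu → 5 of Thu, Fri, Sat ✓
Months with five Saturdays: Jan, Apr, Jul, Oct, Dec.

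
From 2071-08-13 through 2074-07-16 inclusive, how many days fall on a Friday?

153

2071-08-13 is a Thursday.
The range spans 1069 days (inclusive of both endpoints).
1069 = 7 × 152 + 5, so there are 152 full weeks plus 5 extra days.
Each full week contributes one Friday: 152 so far.
The 5 extra days are Thursday, Friday, Saturday, Sunday, Monday — 1 of them qualifies.
Total: 152 + 1 = 153.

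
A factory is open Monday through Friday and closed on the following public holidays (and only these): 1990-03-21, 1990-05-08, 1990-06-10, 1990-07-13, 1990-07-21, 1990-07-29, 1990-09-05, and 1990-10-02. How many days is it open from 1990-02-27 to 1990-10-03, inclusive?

1990-02-27 is a Tuesday.
That's 219 days from start to end, counting both.
219 = 7 × 31 + 2, so there are 31 full weeks plus 2 extra days.
Each full week contributes 5 weekdays (Mon–Fri): 31 × 5 = 155.
The 2 extra days are Tuesday, Wednesday — 2 of them qualify.
Total: 155 + 2 = 157.
Holidays: 1990-03-21 (Wed); 1990-05-08 (Tue); 1990-06-10 (Sun); 1990-07-13 (Fri); 1990-07-21 (Sat); 1990-07-29 (Sun); 1990-09-05 (Wed); 1990-10-02 (Tue).
5 of the 8 holidays fall on weekdays; the rest are weekends and were already excluded.
Business days: 157 − 5 = 152.

152 business days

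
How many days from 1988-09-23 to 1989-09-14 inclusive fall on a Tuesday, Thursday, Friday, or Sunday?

204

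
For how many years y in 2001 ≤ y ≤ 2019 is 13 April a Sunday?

3

Day of week of April 13 in each year:
2001: Fri, 2002: Sat, 2003: Sun ✓, 2004: Tue, 2005: Wed, 2006: Thu, 2007: Fri, 2008: Sun ✓, 2009: Mon, 2010: Tue, 2011: Wed, 2012: Fri, 2013: Sat, 2014: Sun ✓, 2015: Mon, 2016: Wed, 2017: Thu, 2018: Fri, 2019: Sat
Sundays: 2003, 2008, 2014.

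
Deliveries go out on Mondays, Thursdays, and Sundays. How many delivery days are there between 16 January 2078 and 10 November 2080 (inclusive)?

16 January 2078 is a Sunday.
The range spans 1030 days (inclusive of both endpoints).
1030 = 7 × 147 + 1, so there are 147 full weeks plus 1 extra day.
Each full week contributes 3 days from the set (Mon, Thu, Sun): 147 × 3 = 441.
The 1 extra day is Sun — 1 of them qualifies.
Total: 441 + 1 = 442.

442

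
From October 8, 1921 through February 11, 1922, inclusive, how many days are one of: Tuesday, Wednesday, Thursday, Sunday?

October 8, 1921 is a Saturday.
The range spans 127 days (inclusive of both endpoints).
127 = 7 × 18 + 1, so there are 18 full weeks plus 1 extra day.
Each full week contributes 4 days from the set (Tue, Wed, Thu, Sun): 18 × 4 = 72.
The 1 extra day is Saturday — none qualify.
Total: 72 + 0 = 72.

72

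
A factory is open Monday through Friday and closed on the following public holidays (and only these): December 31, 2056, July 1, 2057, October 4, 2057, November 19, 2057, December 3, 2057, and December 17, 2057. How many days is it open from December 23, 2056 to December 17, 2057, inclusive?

December 23, 2056 is a Saturday.
That's 360 days from start to end, counting both.
360 = 7 × 51 + 3, so there are 51 full weeks plus 3 extra days.
Each full week contributes 5 weekdays (Mon–Fri): 51 × 5 = 255.
The 3 extra days are Saturday, Sunday, Monday — 1 of them qualifies.
Total: 255 + 1 = 256.
Holidays: December 31, 2056 (Sun); July 1, 2057 (Sun); October 4, 2057 (Thu); November 19, 2057 (Mon); December 3, 2057 (Mon); December 17, 2057 (Mon).
4 of the 6 holidays fall on weekdays; the rest are weekends and were already excluded.
Business days: 256 − 4 = 252.

252 business days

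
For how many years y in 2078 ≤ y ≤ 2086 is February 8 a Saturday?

Day of week of February 8 in each year:
2078: Tue, 2079: Wed, 2080: Thu, 2081: Sat ✓, 2082: Sun, 2083: Mon, 2084: Tue, 2085: Thu, 2086: Fri
Saturdays: 2081.

1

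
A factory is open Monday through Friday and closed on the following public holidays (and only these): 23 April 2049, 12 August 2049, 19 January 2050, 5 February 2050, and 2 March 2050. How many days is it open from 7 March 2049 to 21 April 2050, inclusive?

290

7 March 2049 is a Sunday.
The range spans 411 days (inclusive of both endpoints).
411 = 7 × 58 + 5, so there are 58 full weeks plus 5 extra days.
Each full week contributes 5 weekdays (Mon–Fri): 58 × 5 = 290.
The 5 extra days are Sun, Mon, Tue, Wed, Thu — 4 of them qualify.
Total: 290 + 4 = 294.
Holidays: 23 April 2049 (Fri); 12 August 2049 (Thu); 19 January 2050 (Wed); 5 February 2050 (Sat); 2 March 2050 (Wed).
4 of the 5 holidays fall on weekdays; the rest are weekends and were already excluded.
Business days: 294 − 4 = 290.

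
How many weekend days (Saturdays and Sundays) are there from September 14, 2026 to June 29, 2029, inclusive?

September 14, 2026 is a Monday.
The range spans 1020 days (inclusive of both endpoints).
1020 = 7 × 145 + 5, so there are 145 full weeks plus 5 extra days.
Each full week contributes 2 weekend days (Sat, Sun): 145 × 2 = 290.
The 5 extra days are Mon, Tue, Wed, Thu, Fri — none qualify.
Total: 290 + 0 = 290.

290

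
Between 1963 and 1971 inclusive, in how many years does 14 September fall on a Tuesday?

2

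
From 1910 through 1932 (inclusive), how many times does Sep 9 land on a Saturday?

3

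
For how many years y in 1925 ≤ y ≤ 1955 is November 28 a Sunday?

Day of week of November 28 in each year:
1925: Sat, 1926: Sun ✓, 1927: Mon, 1928: Wed, 1929: Thu, 1930: Fri, 1931: Sat, 1932: Mon, 1933: Tue, 1934: Wed, 1935: Thu, 1936: Sat, 1937: Sun ✓, 1938: Mon, 1939: Tue, 1940: Thu, 1941: Fri, 1942: Sat, 1943: Sun ✓, 1944: Tue, 1945: Wed, 1946: Thu, 1947: Fri, 1948: Sun ✓, 1949: Mon, 1950: Tue, 1951: Wed, 1952: Fri, 1953: Sat, 1954: Sun ✓, 1955: Mon
Sundays: 1926, 1937, 1943, 1948, 1954.

5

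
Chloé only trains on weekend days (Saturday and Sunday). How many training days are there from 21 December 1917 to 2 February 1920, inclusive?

21 December 1917 is a Friday.
The range spans 774 days (inclusive of both endpoints).
774 = 7 × 110 + 4, so there are 110 full weeks plus 4 extra days.
Each full week contributes 2 weekend days (Sat, Sun): 110 × 2 = 220.
The 4 extra days are Friday, Saturday, Sunday, Monday — 2 of them qualify.
Total: 220 + 2 = 222.

222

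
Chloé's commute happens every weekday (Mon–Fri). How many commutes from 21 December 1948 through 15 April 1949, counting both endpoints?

84 weekdays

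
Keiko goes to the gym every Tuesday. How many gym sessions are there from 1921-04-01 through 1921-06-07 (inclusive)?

1921-04-01 is a Friday.
The range spans 68 days (inclusive of both endpoints).
68 = 7 × 9 + 5, so there are 9 full weeks plus 5 extra days.
Each full week contributes one Tuesday: 9 so far.
The 5 extra days are Friday, Saturday, Sunday, Monday, Tuesday — 1 of them qualifies.
Total: 9 + 1 = 10.

10 Tuesdays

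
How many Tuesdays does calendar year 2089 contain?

52

Jan 1, 2089 is a Saturday.
The range spans 365 days (inclusive of both endpoints).
365 = 7 × 52 + 1, so there are 52 full weeks plus 1 extra day.
Each full week contributes one Tuesday: 52 so far.
The 1 extra day is Sat — none qualify.
Total: 52 + 0 = 52.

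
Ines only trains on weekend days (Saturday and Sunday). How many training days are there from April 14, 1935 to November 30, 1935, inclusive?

April 14, 1935 is a Sunday.
The range spans 231 days (inclusive of both endpoints).
231 = 7 × 33, so the span is exactly 33 full weeks.
Each full week contributes 2 weekend days (Sat, Sun): 33 × 2 = 66.
Total: 66.

66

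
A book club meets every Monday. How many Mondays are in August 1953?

5

August 1, 1953 is a Saturday.
The range spans 31 days (inclusive of both endpoints).
31 = 7 × 4 + 3, so there are 4 full weeks plus 3 extra days.
Each full week contributes one Monday: 4 so far.
The 3 extra days are Sat, Sun, Mon — 1 of them qualifies.
Total: 4 + 1 = 5.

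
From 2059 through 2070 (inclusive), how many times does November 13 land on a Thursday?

Day of week of November 13 in each year:
2059: Thu ✓, 2060: Sat, 2061: Sun, 2062: Mon, 2063: Tue, 2064: Thu ✓, 2065: Fri, 2066: Sat, 2067: Sun, 2068: Tue, 2069: Wed, 2070: Thu ✓
Thursdays: 2059, 2064, 2070.

3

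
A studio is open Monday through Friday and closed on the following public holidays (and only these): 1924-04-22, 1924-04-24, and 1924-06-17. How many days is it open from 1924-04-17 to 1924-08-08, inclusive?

79

1924-04-17 is a Thursday.
That's 114 days from start to end, counting both.
114 = 7 × 16 + 2, so there are 16 full weeks plus 2 extra days.
Each full week contributes 5 weekdays (Mon–Fri): 16 × 5 = 80.
The 2 extra days are Thursday, Friday — 2 of them qualify.
Total: 80 + 2 = 82.
Holidays: 1924-04-22 (Tue); 1924-04-24 (Thu); 1924-06-17 (Tue).
All 3 holidays fall on weekdays, so subtract 3.
Business days: 82 − 3 = 79.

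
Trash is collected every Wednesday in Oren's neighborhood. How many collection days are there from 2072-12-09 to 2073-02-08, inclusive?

2072-12-09 is a Friday.
That's 62 days from start to end, counting both.
62 = 7 × 8 + 6, so there are 8 full weeks plus 6 extra days.
Each full week contributes one Wednesday: 8 so far.
The 6 extra days are Fri, Sat, Sun, Mon, Tue, Wed — 1 of them qualifies.
Total: 8 + 1 = 9.

9 Wednesdays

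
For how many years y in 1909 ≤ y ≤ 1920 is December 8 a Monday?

2

Day of week of December 8 in each year:
1909: Wed, 1910: Thu, 1911: Fri, 1912: Sun, 1913: Mon ✓, 1914: Tue, 1915: Wed, 1916: Fri, 1917: Sat, 1918: Sun, 1919: Mon ✓, 1920: Wed
Mondays: 1913, 1919.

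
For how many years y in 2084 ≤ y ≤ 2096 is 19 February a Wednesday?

1

Day of week of February 19 in each year:
2084: Sat, 2085: Mon, 2086: Tue, 2087: Wed ✓, 2088: Thu, 2089: Sat, 2090: Sun, 2091: Mon, 2092: Tue, 2093: Thu, 2094: Fri, 2095: Sat, 2096: Sun
Wednesdays: 2087.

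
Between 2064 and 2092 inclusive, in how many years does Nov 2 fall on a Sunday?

5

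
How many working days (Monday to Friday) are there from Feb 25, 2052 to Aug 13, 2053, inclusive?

Feb 25, 2052 is a Sunday.
From Feb 25, 2052 to Aug 13, 2053 is 536 days inclusive.
536 = 7 × 76 + 4, so there are 76 full weeks plus 4 extra days.
Each full week contributes 5 weekdays (Mon–Fri): 76 × 5 = 380.
The 4 extra days are Sun, Mon, Tue, Wed — 3 of them qualify.
Total: 380 + 3 = 383.

383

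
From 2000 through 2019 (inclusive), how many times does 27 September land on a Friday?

3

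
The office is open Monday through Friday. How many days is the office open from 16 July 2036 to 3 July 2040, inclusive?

16 July 2036 is a Wednesday.
The range spans 1449 days (inclusive of both endpoints).
1449 = 7 × 207, so the span is exactly 207 full weeks.
Each full week contributes 5 weekdays (Mon–Fri): 207 × 5 = 1035.

1035 weekdays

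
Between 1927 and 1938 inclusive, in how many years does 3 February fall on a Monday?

2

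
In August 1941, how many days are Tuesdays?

4

August 1, 1941 is a Friday.
That's 31 days from start to end, counting both.
31 = 7 × 4 + 3, so there are 4 full weeks plus 3 extra days.
Each full week contributes one Tuesday: 4 so far.
The 3 extra days are Fri, Sat, Sun — none qualify.
Total: 4 + 0 = 4.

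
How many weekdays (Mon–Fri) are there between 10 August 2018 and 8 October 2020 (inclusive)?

10 August 2018 is a Friday.
From 10 August 2018 to 8 October 2020 is 791 days inclusive.
791 = 7 × 113, so the span is exactly 113 full weeks.
Each full week contributes 5 weekdays (Mon–Fri): 113 × 5 = 565.
Total: 565.

565 weekdays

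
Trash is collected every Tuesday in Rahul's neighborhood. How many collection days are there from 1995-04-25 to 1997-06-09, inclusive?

111 Tuesdays

1995-04-25 is a Tuesday.
That's 777 days from start to end, counting both.
777 = 7 × 111, so the span is exactly 111 full weeks.
Each full week contributes one Tuesday: 111 so far.
Total: 111.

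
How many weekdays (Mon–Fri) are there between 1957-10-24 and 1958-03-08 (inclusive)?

97

1957-10-24 is a Thursday.
That's 136 days from start to end, counting both.
136 = 7 × 19 + 3, so there are 19 full weeks plus 3 extra days.
Each full week contributes 5 weekdays (Mon–Fri): 19 × 5 = 95.
The 3 extra days are Thu, Fri, Sat — 2 of them qualify.
Total: 95 + 2 = 97.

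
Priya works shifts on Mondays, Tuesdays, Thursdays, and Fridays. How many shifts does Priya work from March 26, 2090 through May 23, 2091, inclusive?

March 26, 2090 is a Sunday.
The range spans 424 days (inclusive of both endpoints).
424 = 7 × 60 + 4, so there are 60 full weeks plus 4 extra days.
Each full week contributes 4 days from the set (Mon, Tue, Thu, Fri): 60 × 4 = 240.
The 4 extra days are Sunday, Monday, Tuesday, Wednesday — 2 of them qualify.
Total: 240 + 2 = 242.

242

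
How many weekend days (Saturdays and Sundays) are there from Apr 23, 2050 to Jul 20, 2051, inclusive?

130

Apr 23, 2050 is a Saturday.
The range spans 454 days (inclusive of both endpoints).
454 = 7 × 64 + 6, so there are 64 full weeks plus 6 extra days.
Each full week contributes 2 weekend days (Sat, Sun): 64 × 2 = 128.
The 6 extra days are Saturday, Sunday, Monday, Tuesday, Wednesday, Thursday — 2 of them qualify.
Total: 128 + 2 = 130.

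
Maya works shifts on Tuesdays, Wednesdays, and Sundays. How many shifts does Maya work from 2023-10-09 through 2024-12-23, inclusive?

2023-10-09 is a Monday.
The range spans 442 days (inclusive of both endpoints).
442 = 7 × 63 + 1, so there are 63 full weeks plus 1 extra day.
Each full week contributes 3 days from the set (Tue, Wed, Sun): 63 × 3 = 189.
The 1 extra day is Mon — none qualify.
Total: 189 + 0 = 189.

189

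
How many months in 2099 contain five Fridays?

A month has five Fridays exactly when Friday falls within its first (length − 28) days.
Jan: 31 days, starts Thu → 5 of Thu, Fri, Sat ✓
Feb: 28 days, starts Sun → 5 of (none)
Mar: 31 days, starts Sun → 5 of Sun, Mon, Tue
Apr: 30 days, starts Wed → 5 of Wed, Thu
May: 31 days, starts Fri → 5 of Fri, Sat, Sun ✓
Jun: 30 days, starts Mon → 5 of Mon, Tue
Jul: 31 days, starts Wed → 5 of Wed, Thu, Fri ✓
Aug: 31 days, starts Sat → 5 of Sat, Sun, Mon
Sep: 30 days, starts Tue → 5 of Tue, Wed
Oct: 31 days, starts Thu → 5 of Thu, Fri, Sat ✓
Nov: 30 days, starts Sun → 5 of Sun, Mon
Dec: 31 days, starts Tue → 5 of Tue, Wed, Thu
Months with five Fridays: Jan, May, Jul, Oct.

4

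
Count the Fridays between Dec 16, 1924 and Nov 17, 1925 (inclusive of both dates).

Dec 16, 1924 is a Tuesday.
The range spans 337 days (inclusive of both endpoints).
337 = 7 × 48 + 1, so there are 48 full weeks plus 1 extra day.
Each full week contributes one Friday: 48 so far.
The 1 extra day is Tuesday — none qualify.
Total: 48 + 0 = 48.

48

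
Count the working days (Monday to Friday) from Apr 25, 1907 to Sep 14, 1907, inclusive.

102

Apr 25, 1907 is a Thursday.
That's 143 days from start to end, counting both.
143 = 7 × 20 + 3, so there are 20 full weeks plus 3 extra days.
Each full week contributes 5 weekdays (Mon–Fri): 20 × 5 = 100.
The 3 extra days are Thursday, Friday, Saturday — 2 of them qualify.
Total: 100 + 2 = 102.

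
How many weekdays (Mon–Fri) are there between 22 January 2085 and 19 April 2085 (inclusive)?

22 January 2085 is a Monday.
From 22 January 2085 to 19 April 2085 is 88 days inclusive.
88 = 7 × 12 + 4, so there are 12 full weeks plus 4 extra days.
Each full week contributes 5 weekdays (Mon–Fri): 12 × 5 = 60.
The 4 extra days are Mon, Tue, Wed, Thu — 4 of them qualify.
Total: 60 + 4 = 64.

64 weekdays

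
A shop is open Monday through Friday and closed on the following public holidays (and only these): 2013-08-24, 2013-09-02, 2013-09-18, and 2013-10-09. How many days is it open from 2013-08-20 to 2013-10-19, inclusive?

41 business days

2013-08-20 is a Tuesday.
From 2013-08-20 to 2013-10-19 is 61 days inclusive.
61 = 7 × 8 + 5, so there are 8 full weeks plus 5 extra days.
Each full week contributes 5 weekdays (Mon–Fri): 8 × 5 = 40.
The 5 extra days are Tue, Wed, Thu, Fri, Sat — 4 of them qualify.
Total: 40 + 4 = 44.
Holidays: 2013-08-24 (Sat); 2013-09-02 (Mon); 2013-09-18 (Wed); 2013-10-09 (Wed).
3 of the 4 holidays fall on weekdays; the rest are weekends and were already excluded.
Business days: 44 − 3 = 41.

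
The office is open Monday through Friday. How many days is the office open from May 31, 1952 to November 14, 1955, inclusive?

May 31, 1952 is a Saturday.
The range spans 1263 days (inclusive of both endpoints).
1263 = 7 × 180 + 3, so there are 180 full weeks plus 3 extra days.
Each full week contributes 5 weekdays (Mon–Fri): 180 × 5 = 900.
The 3 extra days are Sat, Sun, Mon — 1 of them qualifies.
Total: 900 + 1 = 901.

901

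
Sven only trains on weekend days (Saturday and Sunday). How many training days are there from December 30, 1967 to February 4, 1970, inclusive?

220

December 30, 1967 is a Saturday.
From December 30, 1967 to February 4, 1970 is 768 days inclusive.
768 = 7 × 109 + 5, so there are 109 full weeks plus 5 extra days.
Each full week contributes 2 weekend days (Sat, Sun): 109 × 2 = 218.
The 5 extra days are Sat, Sun, Mon, Tue, Wed — 2 of them qualify.
Total: 218 + 2 = 220.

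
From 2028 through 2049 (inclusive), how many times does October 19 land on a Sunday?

Day of week of October 19 in each year:
2028: Thu, 2029: Fri, 2030: Sat, 2031: Sun ✓, 2032: Tue, 2033: Wed, 2034: Thu, 2035: Fri, 2036: Sun ✓, 2037: Mon, 2038: Tue, 2039: Wed, 2040: Fri, 2041: Sat, 2042: Sun ✓, 2043: Mon, 2044: Wed, 2045: Thu, 2046: Fri, 2047: Sat, 2048: Mon, 2049: Tue
Sundays: 2031, 2036, 2042.

3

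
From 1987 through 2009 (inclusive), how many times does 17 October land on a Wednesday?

Day of week of October 17 in each year:
1987: Sat, 1988: Mon, 1989: Tue, 1990: Wed ✓, 1991: Thu, 1992: Sat, 1993: Sun, 1994: Mon, 1995: Tue, 1996: Thu, 1997: Fri, 1998: Sat, 1999: Sun, 2000: Tue, 2001: Wed ✓, 2002: Thu, 2003: Fri, 2004: Sun, 2005: Mon, 2006: Tue, 2007: Wed ✓, 2008: Fri, 2009: Sat
Wednesdays: 1990, 2001, 2007.

3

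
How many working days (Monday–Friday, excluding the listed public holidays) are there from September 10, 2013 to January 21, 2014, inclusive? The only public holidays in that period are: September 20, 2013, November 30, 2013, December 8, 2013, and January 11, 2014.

95

September 10, 2013 is a Tuesday.
From September 10, 2013 to January 21, 2014 is 134 days inclusive.
134 = 7 × 19 + 1, so there are 19 full weeks plus 1 extra day.
Each full week contributes 5 weekdays (Mon–Fri): 19 × 5 = 95.
The 1 extra day is Tuesday — 1 of them qualifies.
Total: 95 + 1 = 96.
Holidays: September 20, 2013 (Fri); November 30, 2013 (Sat); December 8, 2013 (Sun); January 11, 2014 (Sat).
1 of the 4 holidays fall on weekdays; the rest are weekends and were already excluded.
Business days: 96 − 1 = 95.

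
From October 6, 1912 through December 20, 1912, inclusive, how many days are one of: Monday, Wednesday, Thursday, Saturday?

October 6, 1912 is a Sunday.
That's 76 days from start to end, counting both.
76 = 7 × 10 + 6, so there are 10 full weeks plus 6 extra days.
Each full week contributes 4 days from the set (Mon, Wed, Thu, Sat): 10 × 4 = 40.
The 6 extra days are Sun, Mon, Tue, Wed, Thu, Fri — 3 of them qualify.
Total: 40 + 3 = 43.

43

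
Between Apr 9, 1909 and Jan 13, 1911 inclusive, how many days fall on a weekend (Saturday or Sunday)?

184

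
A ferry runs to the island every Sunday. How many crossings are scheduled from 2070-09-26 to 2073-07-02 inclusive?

145

2070-09-26 is a Friday.
That's 1011 days from start to end, counting both.
1011 = 7 × 144 + 3, so there are 144 full weeks plus 3 extra days.
Each full week contributes one Sunday: 144 so far.
The 3 extra days are Fri, Sat, Sun — 1 of them qualifies.
Total: 144 + 1 = 145.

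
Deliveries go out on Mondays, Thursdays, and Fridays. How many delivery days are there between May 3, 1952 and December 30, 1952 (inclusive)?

103

May 3, 1952 is a Saturday.
The range spans 242 days (inclusive of both endpoints).
242 = 7 × 34 + 4, so there are 34 full weeks plus 4 extra days.
Each full week contributes 3 days from the set (Mon, Thu, Fri): 34 × 3 = 102.
The 4 extra days are Sat, Sun, Mon, Tue — 1 of them qualifies.
Total: 102 + 1 = 103.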